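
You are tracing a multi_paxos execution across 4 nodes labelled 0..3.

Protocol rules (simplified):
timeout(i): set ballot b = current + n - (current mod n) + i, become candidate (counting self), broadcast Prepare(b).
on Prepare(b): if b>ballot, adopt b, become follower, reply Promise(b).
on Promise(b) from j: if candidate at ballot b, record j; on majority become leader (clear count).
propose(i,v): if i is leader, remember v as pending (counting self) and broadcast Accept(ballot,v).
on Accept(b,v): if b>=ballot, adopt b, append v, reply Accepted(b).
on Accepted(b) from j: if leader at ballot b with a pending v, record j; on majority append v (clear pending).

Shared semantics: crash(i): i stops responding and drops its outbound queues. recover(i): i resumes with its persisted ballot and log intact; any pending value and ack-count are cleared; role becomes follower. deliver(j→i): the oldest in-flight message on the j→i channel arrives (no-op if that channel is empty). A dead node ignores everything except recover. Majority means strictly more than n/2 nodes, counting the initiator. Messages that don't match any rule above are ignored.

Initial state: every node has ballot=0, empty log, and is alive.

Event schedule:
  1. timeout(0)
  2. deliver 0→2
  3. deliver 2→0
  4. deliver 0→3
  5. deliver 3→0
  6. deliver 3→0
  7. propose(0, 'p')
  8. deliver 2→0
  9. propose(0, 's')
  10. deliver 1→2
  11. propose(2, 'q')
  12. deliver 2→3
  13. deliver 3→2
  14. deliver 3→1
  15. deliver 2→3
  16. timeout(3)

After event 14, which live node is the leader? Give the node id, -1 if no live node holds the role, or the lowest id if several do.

[1] timeout(0) → N0(cand b4 [-])
[2] deliver 0→2 → N2(foll b4 [-])
[3] deliver 2→0 → ∅
[4] deliver 0→3 → N3(foll b4 [-])
[5] deliver 3→0 → N0(lead b4 [-])
[6] deliver 3→0 → ∅
[7] propose(0,'p') → ∅
[8] deliver 2→0 → ∅
[9] propose(0,'s') → ∅
[10] deliver 1→2 → ∅
[11] propose(2,'q') → ∅
[12] deliver 2→3 → ∅
[13] deliver 3→2 → ∅
[14] deliver 3→1 → ∅

0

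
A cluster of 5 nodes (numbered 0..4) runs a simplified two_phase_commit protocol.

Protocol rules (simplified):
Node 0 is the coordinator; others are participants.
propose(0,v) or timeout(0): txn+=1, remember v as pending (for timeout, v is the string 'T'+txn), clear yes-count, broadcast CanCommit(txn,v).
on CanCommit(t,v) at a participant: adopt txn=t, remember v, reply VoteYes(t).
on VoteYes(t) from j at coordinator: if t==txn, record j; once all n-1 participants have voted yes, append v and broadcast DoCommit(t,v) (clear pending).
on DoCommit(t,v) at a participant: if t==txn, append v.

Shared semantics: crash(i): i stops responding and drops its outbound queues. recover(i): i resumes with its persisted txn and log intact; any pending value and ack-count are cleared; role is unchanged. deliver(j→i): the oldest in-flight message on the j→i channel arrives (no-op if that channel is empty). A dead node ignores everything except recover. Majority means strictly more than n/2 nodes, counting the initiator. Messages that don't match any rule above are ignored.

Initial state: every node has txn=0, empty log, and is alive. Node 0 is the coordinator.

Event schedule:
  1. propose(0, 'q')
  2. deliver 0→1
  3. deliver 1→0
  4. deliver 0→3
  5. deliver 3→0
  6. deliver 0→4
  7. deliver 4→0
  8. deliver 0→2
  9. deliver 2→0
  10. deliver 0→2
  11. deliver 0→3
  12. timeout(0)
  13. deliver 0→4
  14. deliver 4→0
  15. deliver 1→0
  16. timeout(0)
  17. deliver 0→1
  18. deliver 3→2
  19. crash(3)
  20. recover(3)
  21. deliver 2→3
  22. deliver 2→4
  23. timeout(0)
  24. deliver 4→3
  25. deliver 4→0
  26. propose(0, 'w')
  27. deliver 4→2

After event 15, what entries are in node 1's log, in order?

empty

e1 propose(0,'q'): 0[coor,t=1,-]
e2 deliver 0→1: 1[part,t=1,-]
e3 deliver 1→0: ·
e4 deliver 0→3: 3[part,t=1,-]
e5 deliver 3→0: ·
e6 deliver 0→4: 4[part,t=1,-]
e7 deliver 4→0: ·
e8 deliver 0→2: 2[part,t=1,-]
e9 deliver 2→0: 0[coor,t=1,q]
e10 deliver 0→2: 2[part,t=1,q]
e11 deliver 0→3: 3[part,t=1,q]
e12 timeout(0): 0[coor,t=2,q]
e13 deliver 0→4: 4[part,t=1,q]
e14 deliver 4→0: ·
e15 deliver 1→0: ·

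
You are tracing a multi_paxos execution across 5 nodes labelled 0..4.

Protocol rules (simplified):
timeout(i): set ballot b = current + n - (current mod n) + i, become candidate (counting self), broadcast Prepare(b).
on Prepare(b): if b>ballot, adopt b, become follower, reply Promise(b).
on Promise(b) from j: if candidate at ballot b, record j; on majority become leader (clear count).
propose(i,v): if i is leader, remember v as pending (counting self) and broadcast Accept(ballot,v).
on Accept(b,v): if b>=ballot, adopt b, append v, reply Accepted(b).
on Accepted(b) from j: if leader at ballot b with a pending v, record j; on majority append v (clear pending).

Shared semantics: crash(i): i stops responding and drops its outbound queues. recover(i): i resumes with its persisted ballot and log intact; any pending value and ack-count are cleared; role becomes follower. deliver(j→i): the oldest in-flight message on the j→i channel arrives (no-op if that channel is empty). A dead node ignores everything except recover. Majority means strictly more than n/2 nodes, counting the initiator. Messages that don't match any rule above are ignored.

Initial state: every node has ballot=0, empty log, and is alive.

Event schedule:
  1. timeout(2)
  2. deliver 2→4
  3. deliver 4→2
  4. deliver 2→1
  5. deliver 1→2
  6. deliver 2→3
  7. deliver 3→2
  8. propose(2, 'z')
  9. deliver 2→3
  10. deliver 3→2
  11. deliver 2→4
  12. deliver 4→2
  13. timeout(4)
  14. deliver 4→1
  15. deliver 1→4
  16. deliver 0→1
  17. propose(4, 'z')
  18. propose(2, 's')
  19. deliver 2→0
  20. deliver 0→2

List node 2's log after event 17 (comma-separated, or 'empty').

z

after 1 — timeout(2): n2:cand/b7/[-]
after 2 — deliver 2→4: n4:foll/b7/[-]
after 3 — deliver 4→2: ·
after 4 — deliver 2→1: n1:foll/b7/[-]
after 5 — deliver 1→2: n2:lead/b7/[-]
after 6 — deliver 2→3: n3:foll/b7/[-]
after 7 — deliver 3→2: ·
after 8 — propose(2,'z'): ·
after 9 — deliver 2→3: n3:foll/b7/[z]
after 10 — deliver 3→2: ·
after 11 — deliver 2→4: n4:foll/b7/[z]
after 12 — deliver 4→2: n2:lead/b7/[z]
after 13 — timeout(4): n4:cand/b14/[z]
after 14 — deliver 4→1: n1:foll/b14/[-]
after 15 — deliver 1→4: ·
after 16 — deliver 0→1: ·
after 17 — propose(4,'z'): ·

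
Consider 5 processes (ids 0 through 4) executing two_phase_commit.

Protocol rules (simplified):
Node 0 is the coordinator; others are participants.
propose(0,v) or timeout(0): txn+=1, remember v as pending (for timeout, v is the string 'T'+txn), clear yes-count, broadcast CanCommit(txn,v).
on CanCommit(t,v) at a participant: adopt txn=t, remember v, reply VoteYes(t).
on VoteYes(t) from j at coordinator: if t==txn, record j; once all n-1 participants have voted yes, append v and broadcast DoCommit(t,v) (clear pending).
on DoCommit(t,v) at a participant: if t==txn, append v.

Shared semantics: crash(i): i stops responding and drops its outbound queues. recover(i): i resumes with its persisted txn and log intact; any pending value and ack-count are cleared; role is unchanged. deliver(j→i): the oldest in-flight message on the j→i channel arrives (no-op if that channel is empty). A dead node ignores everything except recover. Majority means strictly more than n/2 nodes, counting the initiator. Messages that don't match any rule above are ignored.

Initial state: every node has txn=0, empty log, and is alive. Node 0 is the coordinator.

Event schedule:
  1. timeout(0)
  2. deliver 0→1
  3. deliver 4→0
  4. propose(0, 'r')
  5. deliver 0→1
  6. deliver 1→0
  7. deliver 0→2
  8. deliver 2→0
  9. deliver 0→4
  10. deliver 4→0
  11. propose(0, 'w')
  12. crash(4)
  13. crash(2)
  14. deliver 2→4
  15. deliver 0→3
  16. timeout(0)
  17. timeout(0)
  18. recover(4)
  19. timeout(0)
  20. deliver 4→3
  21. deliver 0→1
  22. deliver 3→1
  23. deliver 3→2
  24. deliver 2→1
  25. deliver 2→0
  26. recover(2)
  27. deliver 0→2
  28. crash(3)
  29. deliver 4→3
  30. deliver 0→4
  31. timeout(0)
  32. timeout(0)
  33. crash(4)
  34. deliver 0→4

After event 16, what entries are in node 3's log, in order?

1. timeout(0):  <0:coor t1 ->
2. deliver 0→1:  <1:part t1 ->
3. deliver 4→0:  nop
4. propose(0,'r'):  <0:coor t2 ->
5. deliver 0→1:  <1:part t2 ->
6. deliver 1→0:  nop
7. deliver 0→2:  <2:part t1 ->
8. deliver 2→0:  nop
9. deliver 0→4:  <4:part t1 ->
10. deliver 4→0:  nop
11. propose(0,'w'):  <0:coor t3 ->
12. crash(4):  <4:✗part t1 ->
13. crash(2):  <2:✗part t1 ->
14. deliver 2→4:  nop
15. deliver 0→3:  <3:part t1 ->
16. timeout(0):  <0:coor t4 ->

empty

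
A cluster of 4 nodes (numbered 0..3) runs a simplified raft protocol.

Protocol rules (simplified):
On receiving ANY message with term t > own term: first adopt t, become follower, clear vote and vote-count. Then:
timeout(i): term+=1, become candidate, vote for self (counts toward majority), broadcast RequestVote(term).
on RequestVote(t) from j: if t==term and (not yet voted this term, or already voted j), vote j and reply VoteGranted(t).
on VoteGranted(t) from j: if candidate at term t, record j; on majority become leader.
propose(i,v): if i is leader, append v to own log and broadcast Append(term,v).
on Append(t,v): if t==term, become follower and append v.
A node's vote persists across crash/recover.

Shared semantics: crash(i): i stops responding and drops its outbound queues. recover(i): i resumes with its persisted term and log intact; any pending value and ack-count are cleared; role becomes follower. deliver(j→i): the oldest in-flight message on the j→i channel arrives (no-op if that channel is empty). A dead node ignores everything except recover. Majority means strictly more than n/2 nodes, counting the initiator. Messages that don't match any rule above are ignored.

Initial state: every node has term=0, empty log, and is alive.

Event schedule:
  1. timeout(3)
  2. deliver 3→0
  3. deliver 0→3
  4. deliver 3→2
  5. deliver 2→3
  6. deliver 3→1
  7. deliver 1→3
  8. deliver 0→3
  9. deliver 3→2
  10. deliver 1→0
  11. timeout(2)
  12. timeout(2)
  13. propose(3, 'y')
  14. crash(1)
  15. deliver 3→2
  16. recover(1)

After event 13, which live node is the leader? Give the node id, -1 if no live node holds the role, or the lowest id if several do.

3

after 1 — timeout(3): n3:cand/t1/[-]
after 2 — deliver 3→0: n0:foll/t1/[-]
after 3 — deliver 0→3: ·
after 4 — deliver 3→2: n2:foll/t1/[-]
after 5 — deliver 2→3: n3:lead/t1/[-]
after 6 — deliver 3→1: n1:foll/t1/[-]
after 7 — deliver 1→3: ·
after 8 — deliver 0→3: ·
after 9 — deliver 3→2: ·
after 10 — deliver 1→0: ·
after 11 — timeout(2): n2:cand/t2/[-]
after 12 — timeout(2): n2:cand/t3/[-]
after 13 — propose(3,'y'): n3:lead/t1/[y]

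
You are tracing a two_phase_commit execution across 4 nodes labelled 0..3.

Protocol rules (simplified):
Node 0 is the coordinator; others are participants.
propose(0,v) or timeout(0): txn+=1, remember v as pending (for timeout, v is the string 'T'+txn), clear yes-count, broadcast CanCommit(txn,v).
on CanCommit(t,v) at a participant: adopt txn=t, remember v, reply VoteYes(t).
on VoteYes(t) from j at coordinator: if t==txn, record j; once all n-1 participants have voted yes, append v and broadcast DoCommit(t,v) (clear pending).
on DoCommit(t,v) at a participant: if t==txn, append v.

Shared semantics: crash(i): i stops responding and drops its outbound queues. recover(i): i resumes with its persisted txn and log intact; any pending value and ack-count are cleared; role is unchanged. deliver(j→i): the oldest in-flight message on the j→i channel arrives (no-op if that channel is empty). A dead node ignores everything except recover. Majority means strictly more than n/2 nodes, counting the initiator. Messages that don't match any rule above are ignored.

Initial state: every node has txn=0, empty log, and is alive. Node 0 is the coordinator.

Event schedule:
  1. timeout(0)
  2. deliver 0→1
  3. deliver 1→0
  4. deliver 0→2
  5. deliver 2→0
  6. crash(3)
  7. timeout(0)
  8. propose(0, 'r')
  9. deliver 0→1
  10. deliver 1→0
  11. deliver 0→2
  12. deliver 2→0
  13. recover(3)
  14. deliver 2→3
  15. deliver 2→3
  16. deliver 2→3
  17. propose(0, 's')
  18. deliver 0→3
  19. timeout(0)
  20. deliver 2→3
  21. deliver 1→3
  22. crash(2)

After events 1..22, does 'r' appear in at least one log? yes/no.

no

step 1 timeout(0): 0={coor,t=1,log=-}
step 2 deliver 0→1: 1={part,t=1,log=-}
step 3 deliver 1→0: —
step 4 deliver 0→2: 2={part,t=1,log=-}
step 5 deliver 2→0: —
step 6 crash(3): 3={✗part,t=0,log=-}
step 7 timeout(0): 0={coor,t=2,log=-}
step 8 propose(0,'r'): 0={coor,t=3,log=-}
step 9 deliver 0→1: 1={part,t=2,log=-}
step 10 deliver 1→0: —
step 11 deliver 0→2: 2={part,t=2,log=-}
step 12 deliver 2→0: —
step 13 recover(3): 3={part,t=0,log=-}
step 14 deliver 2→3: —
step 15 deliver 2→3: —
step 16 deliver 2→3: —
step 17 propose(0,'s'): 0={coor,t=4,log=-}
step 18 deliver 0→3: 3={part,t=1,log=-}
step 19 timeout(0): 0={coor,t=5,log=-}
step 20 deliver 2→3: —
step 21 deliver 1→3: —
step 22 crash(2): 2={✗part,t=2,log=-}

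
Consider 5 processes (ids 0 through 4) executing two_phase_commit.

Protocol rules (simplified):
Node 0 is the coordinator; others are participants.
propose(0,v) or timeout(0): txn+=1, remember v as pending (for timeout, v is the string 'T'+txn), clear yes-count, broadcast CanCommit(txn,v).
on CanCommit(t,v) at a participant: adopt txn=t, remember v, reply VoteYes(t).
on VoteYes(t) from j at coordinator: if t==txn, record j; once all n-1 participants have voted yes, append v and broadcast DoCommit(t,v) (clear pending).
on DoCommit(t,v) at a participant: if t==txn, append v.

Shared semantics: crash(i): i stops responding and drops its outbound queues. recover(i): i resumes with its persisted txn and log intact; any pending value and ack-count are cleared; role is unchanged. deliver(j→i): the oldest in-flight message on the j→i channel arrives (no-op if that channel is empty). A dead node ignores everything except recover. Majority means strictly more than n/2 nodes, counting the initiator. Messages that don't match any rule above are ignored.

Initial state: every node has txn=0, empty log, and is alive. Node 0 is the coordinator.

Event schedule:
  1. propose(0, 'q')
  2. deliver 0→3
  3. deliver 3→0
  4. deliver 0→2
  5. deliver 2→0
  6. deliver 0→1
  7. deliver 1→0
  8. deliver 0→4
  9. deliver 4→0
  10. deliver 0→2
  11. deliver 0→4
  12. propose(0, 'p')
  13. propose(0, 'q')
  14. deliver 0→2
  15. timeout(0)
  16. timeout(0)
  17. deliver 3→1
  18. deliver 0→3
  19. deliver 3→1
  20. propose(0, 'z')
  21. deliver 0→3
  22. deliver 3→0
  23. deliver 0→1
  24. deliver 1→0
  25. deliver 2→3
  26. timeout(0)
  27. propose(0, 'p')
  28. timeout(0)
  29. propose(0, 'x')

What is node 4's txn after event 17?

after 1 — propose(0,'q'): n0:coor/t1/[-]
after 2 — deliver 0→3: n3:part/t1/[-]
after 3 — deliver 3→0: ·
after 4 — deliver 0→2: n2:part/t1/[-]
after 5 — deliver 2→0: ·
after 6 — deliver 0→1: n1:part/t1/[-]
after 7 — deliver 1→0: ·
after 8 — deliver 0→4: n4:part/t1/[-]
after 9 — deliver 4→0: n0:coor/t1/[q]
after 10 — deliver 0→2: n2:part/t1/[q]
after 11 — deliver 0→4: n4:part/t1/[q]
after 12 — propose(0,'p'): n0:coor/t2/[q]
after 13 — propose(0,'q'): n0:coor/t3/[q]
after 14 — deliver 0→2: n2:part/t2/[q]
after 15 — timeout(0): n0:coor/t4/[q]
after 16 — timeout(0): n0:coor/t5/[q]
after 17 — deliver 3→1: ·

1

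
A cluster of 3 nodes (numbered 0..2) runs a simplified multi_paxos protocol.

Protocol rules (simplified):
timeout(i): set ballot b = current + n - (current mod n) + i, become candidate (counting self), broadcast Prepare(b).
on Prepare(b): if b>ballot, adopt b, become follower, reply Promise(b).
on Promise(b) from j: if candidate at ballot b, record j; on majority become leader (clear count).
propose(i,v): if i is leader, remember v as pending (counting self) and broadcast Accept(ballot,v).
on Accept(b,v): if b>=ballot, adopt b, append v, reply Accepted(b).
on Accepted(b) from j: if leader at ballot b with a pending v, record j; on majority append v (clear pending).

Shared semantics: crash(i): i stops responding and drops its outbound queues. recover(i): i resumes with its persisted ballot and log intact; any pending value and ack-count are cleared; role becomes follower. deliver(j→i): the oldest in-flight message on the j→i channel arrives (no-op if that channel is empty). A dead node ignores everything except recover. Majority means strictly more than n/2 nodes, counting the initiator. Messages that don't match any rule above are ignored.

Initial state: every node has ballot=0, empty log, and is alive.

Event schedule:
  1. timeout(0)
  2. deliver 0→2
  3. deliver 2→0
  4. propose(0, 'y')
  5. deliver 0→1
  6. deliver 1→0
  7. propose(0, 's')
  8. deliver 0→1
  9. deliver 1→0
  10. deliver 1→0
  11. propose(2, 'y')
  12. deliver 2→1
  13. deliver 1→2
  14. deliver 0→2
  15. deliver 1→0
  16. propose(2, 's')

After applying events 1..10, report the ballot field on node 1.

1. timeout(0):  <0:cand b3 ->
2. deliver 0→2:  <2:foll b3 ->
3. deliver 2→0:  <0:lead b3 ->
4. propose(0,'y'):  nop
5. deliver 0→1:  <1:foll b3 ->
6. deliver 1→0:  nop
7. propose(0,'s'):  nop
8. deliver 0→1:  <1:foll b3 y>
9. deliver 1→0:  <0:lead b3 s>
10. deliver 1→0:  nop

3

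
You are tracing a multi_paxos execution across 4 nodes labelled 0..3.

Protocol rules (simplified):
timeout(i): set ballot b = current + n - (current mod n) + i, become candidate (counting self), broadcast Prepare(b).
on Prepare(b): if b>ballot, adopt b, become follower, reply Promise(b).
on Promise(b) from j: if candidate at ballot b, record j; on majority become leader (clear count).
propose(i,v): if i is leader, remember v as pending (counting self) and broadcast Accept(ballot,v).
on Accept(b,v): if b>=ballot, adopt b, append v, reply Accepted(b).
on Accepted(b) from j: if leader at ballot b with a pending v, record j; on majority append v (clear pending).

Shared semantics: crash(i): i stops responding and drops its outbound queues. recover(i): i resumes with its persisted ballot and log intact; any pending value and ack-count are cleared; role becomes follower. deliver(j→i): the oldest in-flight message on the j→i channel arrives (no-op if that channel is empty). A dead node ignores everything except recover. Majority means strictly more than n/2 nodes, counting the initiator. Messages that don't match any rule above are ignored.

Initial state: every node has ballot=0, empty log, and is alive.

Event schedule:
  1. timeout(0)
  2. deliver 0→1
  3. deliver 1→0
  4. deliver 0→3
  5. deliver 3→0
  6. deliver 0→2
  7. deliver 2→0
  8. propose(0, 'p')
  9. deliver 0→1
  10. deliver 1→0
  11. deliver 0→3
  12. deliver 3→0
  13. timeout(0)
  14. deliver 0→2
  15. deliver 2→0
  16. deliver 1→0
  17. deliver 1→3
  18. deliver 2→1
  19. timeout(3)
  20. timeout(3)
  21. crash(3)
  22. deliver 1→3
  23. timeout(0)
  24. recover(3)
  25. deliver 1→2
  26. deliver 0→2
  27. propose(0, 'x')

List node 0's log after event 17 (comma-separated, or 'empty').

p

[1] timeout(0) → N0(cand b4 [-])
[2] deliver 0→1 → N1(foll b4 [-])
[3] deliver 1→0 → ∅
[4] deliver 0→3 → N3(foll b4 [-])
[5] deliver 3→0 → N0(lead b4 [-])
[6] deliver 0→2 → N2(foll b4 [-])
[7] deliver 2→0 → ∅
[8] propose(0,'p') → ∅
[9] deliver 0→1 → N1(foll b4 [p])
[10] deliver 1→0 → ∅
[11] deliver 0→3 → N3(foll b4 [p])
[12] deliver 3→0 → N0(lead b4 [p])
[13] timeout(0) → N0(cand b8 [p])
[14] deliver 0→2 → N2(foll b4 [p])
[15] deliver 2→0 → ∅
[16] deliver 1→0 → ∅
[17] deliver 1→3 → ∅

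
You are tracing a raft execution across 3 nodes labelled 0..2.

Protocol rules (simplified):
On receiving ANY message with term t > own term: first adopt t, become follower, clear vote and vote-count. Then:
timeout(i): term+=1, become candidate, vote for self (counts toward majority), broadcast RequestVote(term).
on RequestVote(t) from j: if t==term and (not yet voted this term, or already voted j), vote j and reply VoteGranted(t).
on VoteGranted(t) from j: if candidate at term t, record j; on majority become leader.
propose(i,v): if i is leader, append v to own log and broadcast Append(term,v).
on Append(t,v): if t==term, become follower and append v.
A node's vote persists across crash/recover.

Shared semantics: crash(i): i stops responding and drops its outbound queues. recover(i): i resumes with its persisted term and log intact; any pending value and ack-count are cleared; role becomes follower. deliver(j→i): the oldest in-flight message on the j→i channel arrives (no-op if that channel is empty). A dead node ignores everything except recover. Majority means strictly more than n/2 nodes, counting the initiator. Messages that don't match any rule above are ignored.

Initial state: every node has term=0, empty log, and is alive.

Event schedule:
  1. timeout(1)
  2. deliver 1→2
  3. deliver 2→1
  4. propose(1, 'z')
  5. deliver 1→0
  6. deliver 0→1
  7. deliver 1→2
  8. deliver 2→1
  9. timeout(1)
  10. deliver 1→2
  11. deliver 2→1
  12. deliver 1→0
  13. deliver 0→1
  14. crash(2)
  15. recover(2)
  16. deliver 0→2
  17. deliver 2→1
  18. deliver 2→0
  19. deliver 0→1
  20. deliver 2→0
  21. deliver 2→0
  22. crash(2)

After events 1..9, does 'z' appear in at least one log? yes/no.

step 1 timeout(1): 1={cand,t=1,log=-}
step 2 deliver 1→2: 2={foll,t=1,log=-}
step 3 deliver 2→1: 1={lead,t=1,log=-}
step 4 propose(1,'z'): 1={lead,t=1,log=z}
step 5 deliver 1→0: 0={foll,t=1,log=-}
step 6 deliver 0→1: —
step 7 deliver 1→2: 2={foll,t=1,log=z}
step 8 deliver 2→1: —
step 9 timeout(1): 1={cand,t=2,log=z}

yes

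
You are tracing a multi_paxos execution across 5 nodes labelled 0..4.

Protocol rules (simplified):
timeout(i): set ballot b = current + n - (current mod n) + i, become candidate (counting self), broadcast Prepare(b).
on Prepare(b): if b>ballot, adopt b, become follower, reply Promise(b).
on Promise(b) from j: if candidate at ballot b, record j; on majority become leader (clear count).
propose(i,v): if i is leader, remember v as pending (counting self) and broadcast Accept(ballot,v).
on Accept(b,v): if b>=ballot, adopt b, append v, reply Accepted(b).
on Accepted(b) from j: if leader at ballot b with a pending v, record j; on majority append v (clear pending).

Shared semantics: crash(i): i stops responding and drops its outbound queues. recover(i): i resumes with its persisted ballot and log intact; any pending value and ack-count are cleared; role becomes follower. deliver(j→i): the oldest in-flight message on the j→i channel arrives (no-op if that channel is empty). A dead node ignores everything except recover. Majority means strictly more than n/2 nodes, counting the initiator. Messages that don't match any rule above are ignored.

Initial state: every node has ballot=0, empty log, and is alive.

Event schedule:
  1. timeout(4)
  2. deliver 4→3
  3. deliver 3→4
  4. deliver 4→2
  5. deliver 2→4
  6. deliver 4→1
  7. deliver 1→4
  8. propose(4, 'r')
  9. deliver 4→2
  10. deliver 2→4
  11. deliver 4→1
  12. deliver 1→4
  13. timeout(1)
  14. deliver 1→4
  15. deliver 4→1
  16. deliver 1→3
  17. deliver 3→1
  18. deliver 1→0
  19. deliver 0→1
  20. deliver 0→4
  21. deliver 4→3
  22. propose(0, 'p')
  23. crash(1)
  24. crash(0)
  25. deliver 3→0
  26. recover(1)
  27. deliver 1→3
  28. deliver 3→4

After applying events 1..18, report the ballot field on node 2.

1. timeout(4):  <4:cand b9 ->
2. deliver 4→3:  <3:foll b9 ->
3. deliver 3→4:  nop
4. deliver 4→2:  <2:foll b9 ->
5. deliver 2→4:  <4:lead b9 ->
6. deliver 4→1:  <1:foll b9 ->
7. deliver 1→4:  nop
8. propose(4,'r'):  nop
9. deliver 4→2:  <2:foll b9 r>
10. deliver 2→4:  nop
11. deliver 4→1:  <1:foll b9 r>
12. deliver 1→4:  <4:lead b9 r>
13. timeout(1):  <1:cand b11 r>
14. deliver 1→4:  <4:foll b11 r>
15. deliver 4→1:  nop
16. deliver 1→3:  <3:foll b11 ->
17. deliver 3→1:  <1:lead b11 r>
18. deliver 1→0:  <0:foll b11 ->

9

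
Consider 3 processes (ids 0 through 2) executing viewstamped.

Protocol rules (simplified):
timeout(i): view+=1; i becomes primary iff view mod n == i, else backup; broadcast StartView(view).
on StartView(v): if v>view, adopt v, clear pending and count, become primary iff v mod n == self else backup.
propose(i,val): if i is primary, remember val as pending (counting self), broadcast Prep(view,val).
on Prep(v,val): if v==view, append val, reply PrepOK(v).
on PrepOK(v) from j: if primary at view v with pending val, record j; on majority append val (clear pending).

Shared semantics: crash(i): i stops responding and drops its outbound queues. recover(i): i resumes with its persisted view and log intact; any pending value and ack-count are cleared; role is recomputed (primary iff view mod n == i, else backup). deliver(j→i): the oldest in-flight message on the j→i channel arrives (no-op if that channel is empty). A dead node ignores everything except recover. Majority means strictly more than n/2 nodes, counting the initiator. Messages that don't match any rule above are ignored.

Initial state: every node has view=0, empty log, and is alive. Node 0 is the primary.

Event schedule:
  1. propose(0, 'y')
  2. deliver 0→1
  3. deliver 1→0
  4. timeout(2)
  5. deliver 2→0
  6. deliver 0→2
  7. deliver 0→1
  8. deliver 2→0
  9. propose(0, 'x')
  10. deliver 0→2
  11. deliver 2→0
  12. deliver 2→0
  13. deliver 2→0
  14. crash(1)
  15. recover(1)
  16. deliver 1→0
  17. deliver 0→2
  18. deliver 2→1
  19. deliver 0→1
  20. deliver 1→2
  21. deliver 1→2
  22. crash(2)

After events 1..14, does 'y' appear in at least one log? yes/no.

yes

[1] propose(0,'y') → ∅
[2] deliver 0→1 → N1(back v0 [y])
[3] deliver 1→0 → N0(prim v0 [y])
[4] timeout(2) → N2(back v1 [-])
[5] deliver 2→0 → N0(back v1 [y])
[6] deliver 0→2 → ∅
[7] deliver 0→1 → ∅
[8] deliver 2→0 → ∅
[9] propose(0,'x') → ∅
[10] deliver 0→2 → ∅
[11] deliver 2→0 → ∅
[12] deliver 2→0 → ∅
[13] deliver 2→0 → ∅
[14] crash(1) → N1(✗back v0 [y])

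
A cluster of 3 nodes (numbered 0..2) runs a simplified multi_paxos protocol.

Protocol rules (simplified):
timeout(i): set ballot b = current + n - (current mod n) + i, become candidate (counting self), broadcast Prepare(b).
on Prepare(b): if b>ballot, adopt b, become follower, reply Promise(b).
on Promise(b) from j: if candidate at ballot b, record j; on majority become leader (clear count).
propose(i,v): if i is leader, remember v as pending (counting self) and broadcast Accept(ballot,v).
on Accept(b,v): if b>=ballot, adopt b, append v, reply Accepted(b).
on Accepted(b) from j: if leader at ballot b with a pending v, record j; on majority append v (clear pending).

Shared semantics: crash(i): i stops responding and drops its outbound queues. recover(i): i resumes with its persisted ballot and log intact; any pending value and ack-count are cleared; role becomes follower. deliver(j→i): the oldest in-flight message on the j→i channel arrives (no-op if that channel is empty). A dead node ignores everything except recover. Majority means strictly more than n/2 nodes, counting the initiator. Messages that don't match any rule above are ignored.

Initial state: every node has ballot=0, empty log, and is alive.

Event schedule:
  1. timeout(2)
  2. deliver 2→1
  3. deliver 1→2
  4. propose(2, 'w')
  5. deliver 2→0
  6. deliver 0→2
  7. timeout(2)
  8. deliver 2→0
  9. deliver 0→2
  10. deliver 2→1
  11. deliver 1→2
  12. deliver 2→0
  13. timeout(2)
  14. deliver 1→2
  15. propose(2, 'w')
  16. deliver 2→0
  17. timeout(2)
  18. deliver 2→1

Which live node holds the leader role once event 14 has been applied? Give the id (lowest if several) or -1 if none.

-1

1. timeout(2):  <2:cand b5 ->
2. deliver 2→1:  <1:foll b5 ->
3. deliver 1→2:  <2:lead b5 ->
4. propose(2,'w'):  nop
5. deliver 2→0:  <0:foll b5 ->
6. deliver 0→2:  nop
7. timeout(2):  <2:cand b8 ->
8. deliver 2→0:  <0:foll b5 w>
9. deliver 0→2:  nop
10. deliver 2→1:  <1:foll b5 w>
11. deliver 1→2:  nop
12. deliver 2→0:  <0:foll b8 w>
13. timeout(2):  <2:cand b11 ->
14. deliver 1→2:  nop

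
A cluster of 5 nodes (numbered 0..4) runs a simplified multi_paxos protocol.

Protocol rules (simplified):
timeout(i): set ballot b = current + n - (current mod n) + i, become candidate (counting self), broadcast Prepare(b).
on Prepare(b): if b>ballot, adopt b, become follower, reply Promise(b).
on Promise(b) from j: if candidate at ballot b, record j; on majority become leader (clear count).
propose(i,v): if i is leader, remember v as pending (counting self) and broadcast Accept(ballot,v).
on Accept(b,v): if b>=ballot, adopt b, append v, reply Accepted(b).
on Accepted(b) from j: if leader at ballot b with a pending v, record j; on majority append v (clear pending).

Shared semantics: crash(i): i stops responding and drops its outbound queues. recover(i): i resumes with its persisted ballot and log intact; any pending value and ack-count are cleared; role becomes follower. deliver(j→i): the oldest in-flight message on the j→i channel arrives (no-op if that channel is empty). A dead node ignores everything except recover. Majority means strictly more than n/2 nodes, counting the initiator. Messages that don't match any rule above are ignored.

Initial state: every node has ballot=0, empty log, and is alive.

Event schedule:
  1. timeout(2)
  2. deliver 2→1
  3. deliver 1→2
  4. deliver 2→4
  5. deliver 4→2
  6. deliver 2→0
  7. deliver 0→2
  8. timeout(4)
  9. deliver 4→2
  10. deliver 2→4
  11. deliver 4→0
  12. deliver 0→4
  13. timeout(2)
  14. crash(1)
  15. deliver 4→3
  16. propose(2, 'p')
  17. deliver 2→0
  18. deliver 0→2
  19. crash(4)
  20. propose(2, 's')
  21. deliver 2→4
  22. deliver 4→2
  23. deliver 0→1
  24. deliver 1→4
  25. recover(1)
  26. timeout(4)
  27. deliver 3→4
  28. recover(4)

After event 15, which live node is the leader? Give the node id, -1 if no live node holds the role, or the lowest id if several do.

4

step 1 timeout(2): 2={cand,b=7,log=-}
step 2 deliver 2→1: 1={foll,b=7,log=-}
step 3 deliver 1→2: —
step 4 deliver 2→4: 4={foll,b=7,log=-}
step 5 deliver 4→2: 2={lead,b=7,log=-}
step 6 deliver 2→0: 0={foll,b=7,log=-}
step 7 deliver 0→2: —
step 8 timeout(4): 4={cand,b=14,log=-}
step 9 deliver 4→2: 2={foll,b=14,log=-}
step 10 deliver 2→4: —
step 11 deliver 4→0: 0={foll,b=14,log=-}
step 12 deliver 0→4: 4={lead,b=14,log=-}
step 13 timeout(2): 2={cand,b=17,log=-}
step 14 crash(1): 1={✗foll,b=7,log=-}
step 15 deliver 4→3: 3={foll,b=14,log=-}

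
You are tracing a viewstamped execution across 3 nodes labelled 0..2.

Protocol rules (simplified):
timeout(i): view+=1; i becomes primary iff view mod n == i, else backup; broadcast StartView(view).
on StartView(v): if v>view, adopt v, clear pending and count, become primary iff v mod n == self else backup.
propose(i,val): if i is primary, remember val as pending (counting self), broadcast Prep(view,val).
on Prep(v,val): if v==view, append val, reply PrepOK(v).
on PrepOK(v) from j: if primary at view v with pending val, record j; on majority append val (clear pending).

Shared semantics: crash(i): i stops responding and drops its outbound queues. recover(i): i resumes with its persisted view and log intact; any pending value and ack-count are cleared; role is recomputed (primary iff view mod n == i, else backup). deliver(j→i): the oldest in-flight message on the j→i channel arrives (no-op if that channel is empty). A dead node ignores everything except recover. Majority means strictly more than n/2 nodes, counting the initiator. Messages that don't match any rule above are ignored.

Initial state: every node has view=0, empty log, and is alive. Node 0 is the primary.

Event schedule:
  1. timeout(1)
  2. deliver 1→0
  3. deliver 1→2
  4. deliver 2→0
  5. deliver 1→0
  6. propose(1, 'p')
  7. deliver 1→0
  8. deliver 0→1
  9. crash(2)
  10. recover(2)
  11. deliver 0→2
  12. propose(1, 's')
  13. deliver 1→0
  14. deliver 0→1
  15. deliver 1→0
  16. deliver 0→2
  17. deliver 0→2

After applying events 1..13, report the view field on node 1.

1

e1 timeout(1): 1[prim,v=1,-]
e2 deliver 1→0: 0[back,v=1,-]
e3 deliver 1→2: 2[back,v=1,-]
e4 deliver 2→0: ·
e5 deliver 1→0: ·
e6 propose(1,'p'): ·
e7 deliver 1→0: 0[back,v=1,p]
e8 deliver 0→1: 1[prim,v=1,p]
e9 crash(2): 2[✗back,v=1,-]
e10 recover(2): 2[back,v=1,-]
e11 deliver 0→2: ·
e12 propose(1,'s'): ·
e13 deliver 1→0: 0[back,v=1,p,s]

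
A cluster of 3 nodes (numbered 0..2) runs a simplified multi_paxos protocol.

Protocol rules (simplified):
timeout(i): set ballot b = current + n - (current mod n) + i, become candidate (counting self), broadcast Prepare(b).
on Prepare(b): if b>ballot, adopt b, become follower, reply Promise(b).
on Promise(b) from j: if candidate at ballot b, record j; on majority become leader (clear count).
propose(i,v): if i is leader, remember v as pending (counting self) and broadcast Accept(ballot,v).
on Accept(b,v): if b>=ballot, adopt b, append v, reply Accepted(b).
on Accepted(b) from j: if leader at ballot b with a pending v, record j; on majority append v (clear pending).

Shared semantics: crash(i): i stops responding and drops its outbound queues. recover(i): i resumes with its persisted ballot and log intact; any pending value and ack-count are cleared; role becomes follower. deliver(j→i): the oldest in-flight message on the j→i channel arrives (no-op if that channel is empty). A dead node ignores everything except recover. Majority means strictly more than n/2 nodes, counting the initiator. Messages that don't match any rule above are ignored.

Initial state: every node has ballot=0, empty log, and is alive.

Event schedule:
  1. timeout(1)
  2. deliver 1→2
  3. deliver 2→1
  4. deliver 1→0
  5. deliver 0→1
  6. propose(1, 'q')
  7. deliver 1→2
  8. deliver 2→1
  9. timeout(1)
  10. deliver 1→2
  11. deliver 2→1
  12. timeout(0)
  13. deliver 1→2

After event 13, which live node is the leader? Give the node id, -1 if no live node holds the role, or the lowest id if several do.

1

after 1 — timeout(1): n1:cand/b4/[-]
after 2 — deliver 1→2: n2:foll/b4/[-]
after 3 — deliver 2→1: n1:lead/b4/[-]
after 4 — deliver 1→0: n0:foll/b4/[-]
after 5 — deliver 0→1: ·
after 6 — propose(1,'q'): ·
after 7 — deliver 1→2: n2:foll/b4/[q]
after 8 — deliver 2→1: n1:lead/b4/[q]
after 9 — timeout(1): n1:cand/b7/[q]
after 10 — deliver 1→2: n2:foll/b7/[q]
after 11 — deliver 2→1: n1:lead/b7/[q]
after 12 — timeout(0): n0:cand/b6/[-]
after 13 — deliver 1→2: ·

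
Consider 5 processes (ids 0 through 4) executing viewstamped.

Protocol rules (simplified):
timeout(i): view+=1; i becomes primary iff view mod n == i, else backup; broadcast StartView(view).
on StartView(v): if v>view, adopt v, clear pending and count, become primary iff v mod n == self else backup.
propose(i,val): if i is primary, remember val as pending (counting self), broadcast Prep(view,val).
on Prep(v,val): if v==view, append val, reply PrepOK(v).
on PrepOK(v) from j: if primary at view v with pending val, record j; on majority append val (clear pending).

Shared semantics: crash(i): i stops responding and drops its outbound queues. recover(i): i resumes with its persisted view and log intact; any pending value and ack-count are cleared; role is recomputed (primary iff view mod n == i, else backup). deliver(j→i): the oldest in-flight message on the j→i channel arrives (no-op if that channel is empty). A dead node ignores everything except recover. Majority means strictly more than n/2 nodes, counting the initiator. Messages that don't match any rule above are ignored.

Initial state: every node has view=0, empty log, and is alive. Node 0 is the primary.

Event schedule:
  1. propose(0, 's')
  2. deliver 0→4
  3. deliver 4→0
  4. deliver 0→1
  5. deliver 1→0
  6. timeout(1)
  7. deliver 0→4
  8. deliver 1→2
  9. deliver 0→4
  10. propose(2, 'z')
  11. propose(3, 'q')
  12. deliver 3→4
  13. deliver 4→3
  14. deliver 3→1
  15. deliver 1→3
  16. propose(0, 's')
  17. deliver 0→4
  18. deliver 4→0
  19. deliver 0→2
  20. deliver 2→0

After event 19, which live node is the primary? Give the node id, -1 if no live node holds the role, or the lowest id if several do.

step 1 propose(0,'s'): —
step 2 deliver 0→4: 4={back,v=0,log=s}
step 3 deliver 4→0: —
step 4 deliver 0→1: 1={back,v=0,log=s}
step 5 deliver 1→0: 0={prim,v=0,log=s}
step 6 timeout(1): 1={prim,v=1,log=s}
step 7 deliver 0→4: —
step 8 deliver 1→2: 2={back,v=1,log=-}
step 9 deliver 0→4: —
step 10 propose(2,'z'): —
step 11 propose(3,'q'): —
step 12 deliver 3→4: —
step 13 deliver 4→3: —
step 14 deliver 3→1: —
step 15 deliver 1→3: 3={back,v=1,log=-}
step 16 propose(0,'s'): —
step 17 deliver 0→4: 4={back,v=0,log=s,s}
step 18 deliver 4→0: —
step 19 deliver 0→2: —

0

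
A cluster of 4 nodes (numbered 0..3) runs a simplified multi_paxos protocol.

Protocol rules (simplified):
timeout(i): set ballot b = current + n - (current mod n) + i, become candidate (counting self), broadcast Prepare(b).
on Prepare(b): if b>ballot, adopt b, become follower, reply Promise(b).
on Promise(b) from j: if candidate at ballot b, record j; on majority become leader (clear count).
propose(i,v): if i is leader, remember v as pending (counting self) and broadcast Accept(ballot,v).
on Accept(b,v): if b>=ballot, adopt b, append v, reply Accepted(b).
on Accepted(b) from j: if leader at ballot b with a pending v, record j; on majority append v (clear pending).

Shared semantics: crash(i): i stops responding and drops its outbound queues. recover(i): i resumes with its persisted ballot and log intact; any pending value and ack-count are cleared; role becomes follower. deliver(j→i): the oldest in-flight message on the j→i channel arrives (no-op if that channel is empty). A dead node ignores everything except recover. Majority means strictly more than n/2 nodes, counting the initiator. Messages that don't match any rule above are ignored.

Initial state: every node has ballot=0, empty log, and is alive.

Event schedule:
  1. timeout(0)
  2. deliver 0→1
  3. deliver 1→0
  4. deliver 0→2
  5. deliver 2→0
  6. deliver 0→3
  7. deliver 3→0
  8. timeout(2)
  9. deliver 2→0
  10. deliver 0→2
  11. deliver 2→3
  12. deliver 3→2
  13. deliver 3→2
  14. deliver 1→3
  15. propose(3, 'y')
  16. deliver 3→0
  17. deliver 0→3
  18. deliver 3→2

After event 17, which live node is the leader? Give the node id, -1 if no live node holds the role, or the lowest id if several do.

2

e1 timeout(0): 0[cand,b=4,-]
e2 deliver 0→1: 1[foll,b=4,-]
e3 deliver 1→0: ·
e4 deliver 0→2: 2[foll,b=4,-]
e5 deliver 2→0: 0[lead,b=4,-]
e6 deliver 0→3: 3[foll,b=4,-]
e7 deliver 3→0: ·
e8 timeout(2): 2[cand,b=10,-]
e9 deliver 2→0: 0[foll,b=10,-]
e10 deliver 0→2: ·
e11 deliver 2→3: 3[foll,b=10,-]
e12 deliver 3→2: 2[lead,b=10,-]
e13 deliver 3→2: ·
e14 deliver 1→3: ·
e15 propose(3,'y'): ·
e16 deliver 3→0: ·
e17 deliver 0→3: ·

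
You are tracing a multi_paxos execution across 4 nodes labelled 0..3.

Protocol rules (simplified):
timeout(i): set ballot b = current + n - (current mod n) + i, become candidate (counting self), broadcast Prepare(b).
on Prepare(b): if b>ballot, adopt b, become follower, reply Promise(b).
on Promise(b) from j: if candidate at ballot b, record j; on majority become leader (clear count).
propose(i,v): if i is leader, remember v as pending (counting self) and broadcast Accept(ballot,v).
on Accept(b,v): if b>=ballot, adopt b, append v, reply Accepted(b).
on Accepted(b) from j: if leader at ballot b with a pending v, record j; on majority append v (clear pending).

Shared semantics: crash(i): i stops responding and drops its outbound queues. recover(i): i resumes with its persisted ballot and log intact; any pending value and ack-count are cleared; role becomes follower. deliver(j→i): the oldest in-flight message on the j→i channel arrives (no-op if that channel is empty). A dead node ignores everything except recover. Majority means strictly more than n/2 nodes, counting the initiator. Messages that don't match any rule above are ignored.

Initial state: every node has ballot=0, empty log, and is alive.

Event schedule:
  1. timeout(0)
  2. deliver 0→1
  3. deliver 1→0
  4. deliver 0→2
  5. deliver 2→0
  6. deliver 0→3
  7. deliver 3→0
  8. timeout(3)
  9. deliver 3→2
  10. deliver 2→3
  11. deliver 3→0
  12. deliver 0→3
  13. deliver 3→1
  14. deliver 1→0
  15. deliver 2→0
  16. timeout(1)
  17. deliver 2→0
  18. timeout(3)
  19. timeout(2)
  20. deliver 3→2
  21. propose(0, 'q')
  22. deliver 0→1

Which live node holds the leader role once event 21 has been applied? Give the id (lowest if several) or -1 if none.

1. timeout(0):  <0:cand b4 ->
2. deliver 0→1:  <1:foll b4 ->
3. deliver 1→0:  nop
4. deliver 0→2:  <2:foll b4 ->
5. deliver 2→0:  <0:lead b4 ->
6. deliver 0→3:  <3:foll b4 ->
7. deliver 3→0:  nop
8. timeout(3):  <3:cand b11 ->
9. deliver 3→2:  <2:foll b11 ->
10. deliver 2→3:  nop
11. deliver 3→0:  <0:foll b11 ->
12. deliver 0→3:  <3:lead b11 ->
13. deliver 3→1:  <1:foll b11 ->
14. deliver 1→0:  nop
15. deliver 2→0:  nop
16. timeout(1):  <1:cand b13 ->
17. deliver 2→0:  nop
18. timeout(3):  <3:cand b15 ->
19. timeout(2):  <2:cand b14 ->
20. deliver 3→2:  <2:foll b15 ->
21. propose(0,'q'):  nop

-1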